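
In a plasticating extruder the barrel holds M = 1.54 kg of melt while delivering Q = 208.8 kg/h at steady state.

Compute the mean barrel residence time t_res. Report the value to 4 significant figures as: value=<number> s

value=26.55 s

Convert throughput: Q = 208.8 kg/h = 208.8/3600 = 0.058 kg/s
Mean residence time: t_res = M/Q_s = 1.54 kg / 0.058 kg/s = 26.5517 s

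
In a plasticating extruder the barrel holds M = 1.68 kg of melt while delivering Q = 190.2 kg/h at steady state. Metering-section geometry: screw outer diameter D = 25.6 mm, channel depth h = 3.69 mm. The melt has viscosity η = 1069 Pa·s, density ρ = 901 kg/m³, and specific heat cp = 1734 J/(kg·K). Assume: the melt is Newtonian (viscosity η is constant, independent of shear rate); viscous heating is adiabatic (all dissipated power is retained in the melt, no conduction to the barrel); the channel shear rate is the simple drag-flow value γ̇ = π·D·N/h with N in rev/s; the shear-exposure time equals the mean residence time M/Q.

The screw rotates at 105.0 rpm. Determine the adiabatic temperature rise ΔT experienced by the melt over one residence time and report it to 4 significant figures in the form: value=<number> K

value=31.65 K

Throughput in SI: Q_s = 190.2 kg/h ÷ 3600 s/h = 0.0528333 kg/s
Mean residence time: t_res = M/Q_s = 1.68 kg / 0.0528333 kg/s = 31.7981 s
D = 25.6 mm = 0.0256 m;  h = 3.69 mm = 0.00369 m;  N = 105.0 rpm / 60 = 1.75 rev/s
Shear rate: γ̇ = πDN/h = π·0.0256·1.75/0.00369 = 38.1418 s⁻¹
ΔT = η·γ̇²·t_res/(ρ·cp) = [1069 × 38.1418² × 31.7981] / [901 × 1734] = 31.6525 K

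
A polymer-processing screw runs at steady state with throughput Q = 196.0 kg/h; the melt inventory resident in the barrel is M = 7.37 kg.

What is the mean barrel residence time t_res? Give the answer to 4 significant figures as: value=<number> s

Q_s = Q / 3600 = 196.0 / 3600 = 0.0544444 kg/s
t_res = M / Q_s = 7.37 / 0.0544444 = 135.367 s

value=135.4 s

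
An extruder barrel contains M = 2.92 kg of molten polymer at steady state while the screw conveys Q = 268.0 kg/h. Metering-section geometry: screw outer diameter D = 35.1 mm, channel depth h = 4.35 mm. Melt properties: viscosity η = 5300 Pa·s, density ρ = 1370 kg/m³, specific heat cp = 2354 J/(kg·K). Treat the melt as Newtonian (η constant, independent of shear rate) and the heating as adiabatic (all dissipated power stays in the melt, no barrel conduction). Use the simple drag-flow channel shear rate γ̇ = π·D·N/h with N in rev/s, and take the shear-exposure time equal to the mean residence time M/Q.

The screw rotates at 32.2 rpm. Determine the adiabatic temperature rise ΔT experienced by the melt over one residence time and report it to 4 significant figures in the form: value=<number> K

value=11.93 K

Throughput in SI: Q_s = 268.0 kg/h ÷ 3600 s/h = 0.0744444 kg/s
t_res = M / Q_s = 2.92 / 0.0744444 = 39.2239 s
Geometry in metres: D = 35.1 mm → 0.0351 m, h = 4.35 mm → 0.00435 m; screw speed N = 32.2 rpm = 0.536667 rev/s
Shear rate: γ̇ = πDN/h = π·0.0351·0.536667/0.00435 = 13.6042 s⁻¹
ΔT = η·γ̇²·t_res/(ρ·cp) = [5300 × 13.6042² × 39.2239] / [1370 × 2354] = 11.9301 K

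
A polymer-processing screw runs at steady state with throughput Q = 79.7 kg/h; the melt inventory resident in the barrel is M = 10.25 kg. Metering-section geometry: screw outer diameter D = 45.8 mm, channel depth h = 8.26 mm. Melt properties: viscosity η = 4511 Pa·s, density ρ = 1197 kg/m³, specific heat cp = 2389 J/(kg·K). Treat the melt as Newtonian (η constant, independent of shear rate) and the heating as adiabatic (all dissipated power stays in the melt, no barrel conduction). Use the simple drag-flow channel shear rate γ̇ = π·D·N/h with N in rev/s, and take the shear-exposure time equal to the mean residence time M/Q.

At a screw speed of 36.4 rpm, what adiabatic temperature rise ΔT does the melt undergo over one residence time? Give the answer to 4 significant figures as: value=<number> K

value=81.56 K

Throughput in SI: Q_s = 79.7 kg/h ÷ 3600 s/h = 0.0221389 kg/s
t_res = M / Q_s = 10.25 ÷ 0.0221389 = 462.986 s
Geometry in metres: D = 45.8 mm → 0.0458 m, h = 8.26 mm → 0.00826 m; screw speed N = 36.4 rpm = 0.606667 rev/s
γ̇ = π·D·N / h = π · 0.0458 · 0.606667 / 0.00826 = 10.5678 s⁻¹
Adiabatic rise: ΔT = η γ̇² t_res / (ρ cp) = 4511·(10.5678)²·462.986 / (1197·2389) = 81.5646 K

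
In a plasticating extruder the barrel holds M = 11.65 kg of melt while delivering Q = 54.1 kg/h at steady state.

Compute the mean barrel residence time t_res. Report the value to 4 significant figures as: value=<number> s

value=775.2 s

Convert throughput: Q = 54.1 kg/h = 54.1/3600 = 0.0150278 kg/s
Mean residence time: t_res = M/Q_s = 11.65 kg / 0.0150278 kg/s = 775.231 s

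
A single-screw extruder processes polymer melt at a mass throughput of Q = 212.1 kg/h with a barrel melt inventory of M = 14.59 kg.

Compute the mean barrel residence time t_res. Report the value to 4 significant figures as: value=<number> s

value=247.6 s

Throughput in SI: Q_s = 212.1 kg/h ÷ 3600 s/h = 0.0589167 kg/s
Mean residence time: t_res = M/Q_s = 14.59 kg / 0.0589167 kg/s = 247.638 s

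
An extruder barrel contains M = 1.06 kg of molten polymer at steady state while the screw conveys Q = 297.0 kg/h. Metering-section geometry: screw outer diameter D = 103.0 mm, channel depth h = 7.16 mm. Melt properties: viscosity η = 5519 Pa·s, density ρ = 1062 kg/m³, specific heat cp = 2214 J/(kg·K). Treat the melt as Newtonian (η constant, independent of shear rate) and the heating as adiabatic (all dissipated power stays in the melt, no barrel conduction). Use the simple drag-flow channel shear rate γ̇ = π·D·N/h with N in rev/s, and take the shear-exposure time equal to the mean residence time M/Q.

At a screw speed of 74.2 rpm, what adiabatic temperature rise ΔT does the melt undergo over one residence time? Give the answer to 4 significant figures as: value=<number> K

value=94.20 K

Convert throughput: Q = 297.0 kg/h = 297.0/3600 = 0.0825 kg/s
Mean residence time: t_res = M/Q_s = 1.06 kg / 0.0825 kg/s = 12.8485 s
Convert to SI: D = 0.103 m, h = 0.00716 m, N = 74.2/60 = 1.23667 rev/s
γ̇ = π·D·N / h = π · 0.103 · 1.23667 / 0.00716 = 55.8891 s⁻¹
Adiabatic rise: ΔT = η γ̇² t_res / (ρ cp) = 5519·(55.8891)²·12.8485 / (1062·2214) = 94.2028 K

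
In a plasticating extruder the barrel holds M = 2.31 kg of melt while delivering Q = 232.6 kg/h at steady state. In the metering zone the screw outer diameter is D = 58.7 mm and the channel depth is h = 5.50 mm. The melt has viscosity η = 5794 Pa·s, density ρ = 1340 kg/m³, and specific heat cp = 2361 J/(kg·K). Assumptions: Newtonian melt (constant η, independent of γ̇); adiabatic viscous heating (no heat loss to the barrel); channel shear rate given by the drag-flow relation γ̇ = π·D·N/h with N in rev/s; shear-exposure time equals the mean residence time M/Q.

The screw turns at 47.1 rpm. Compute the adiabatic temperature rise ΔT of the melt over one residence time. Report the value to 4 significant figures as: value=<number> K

value=45.36 K

Convert throughput: Q = 232.6 kg/h = 232.6/3600 = 0.0646111 kg/s
Mean residence time: t_res = M/Q_s = 2.31 kg / 0.0646111 kg/s = 35.7524 s
Convert to SI: D = 0.0587 m, h = 0.0055 m, N = 47.1/60 = 0.785 rev/s
γ̇ = π D N / h = (π)(0.0587)(0.785) / 0.0055 = 26.3205 s⁻¹
ΔT = η·γ̇²·t_res / (ρ·cp) = 5794 · (26.3205)² · 35.7524 / (1340 · 2361) = 45.3599 K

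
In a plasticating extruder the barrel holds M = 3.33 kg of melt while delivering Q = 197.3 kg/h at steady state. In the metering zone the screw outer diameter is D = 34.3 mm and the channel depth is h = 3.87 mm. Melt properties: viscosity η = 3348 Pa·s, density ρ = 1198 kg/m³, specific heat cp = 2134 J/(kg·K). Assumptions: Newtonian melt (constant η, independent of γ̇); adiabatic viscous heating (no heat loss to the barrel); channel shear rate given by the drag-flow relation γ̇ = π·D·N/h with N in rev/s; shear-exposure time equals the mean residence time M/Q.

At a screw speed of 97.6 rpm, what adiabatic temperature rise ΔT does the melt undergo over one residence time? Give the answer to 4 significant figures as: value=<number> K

value=163.2 K

Q_s = Q / 3600 = 197.3 / 3600 = 0.0548056 kg/s
t_res = M / Q_s = 3.33 ÷ 0.0548056 = 60.7603 s
D = 34.3 mm = 0.0343 m;  h = 3.87 mm = 0.00387 m;  N = 97.6 rpm / 60 = 1.62667 rev/s
γ̇ = π·D·N / h = π · 0.0343 · 1.62667 / 0.00387 = 45.2931 s⁻¹
ΔT = η·γ̇²·t_res / (ρ·cp) = 3348 · (45.2931)² · 60.7603 / (1198 · 2134) = 163.236 K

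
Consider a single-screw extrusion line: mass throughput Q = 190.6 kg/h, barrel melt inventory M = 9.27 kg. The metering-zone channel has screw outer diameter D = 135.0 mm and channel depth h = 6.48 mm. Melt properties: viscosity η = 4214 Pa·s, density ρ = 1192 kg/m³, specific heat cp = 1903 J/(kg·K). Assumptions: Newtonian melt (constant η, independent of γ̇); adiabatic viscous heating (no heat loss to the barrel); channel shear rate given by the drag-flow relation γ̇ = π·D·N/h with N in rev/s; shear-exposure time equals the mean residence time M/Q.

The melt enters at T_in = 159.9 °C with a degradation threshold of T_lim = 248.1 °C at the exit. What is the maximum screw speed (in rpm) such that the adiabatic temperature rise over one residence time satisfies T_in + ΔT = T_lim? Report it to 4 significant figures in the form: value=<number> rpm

value=15.10 rpm

Convert throughput: Q = 190.6 kg/h = 190.6/3600 = 0.0529444 kg/s
t_res = M / Q_s = 9.27 ÷ 0.0529444 = 175.089 s
Geometry in SI: D = 135.0 mm → 0.135 m, h = 6.48 mm → 0.00648 m
Allowable rise: ΔT_a = T_lim − T_in = 248.1 − 159.9 = 88.2 K
γ̇_max² = ΔT_a·ρ·cp / (η·t_res) = [88.2 × 1192 × 1903] / [4214 × 175.089] = 271.163 s⁻²
γ̇_max = √271.163 = 16.467 s⁻¹
N_max = γ̇_max·h / (π·D) = 16.467 · 0.00648 / (π · 0.135) = 0.251597 rev/s = 15.0958 rpm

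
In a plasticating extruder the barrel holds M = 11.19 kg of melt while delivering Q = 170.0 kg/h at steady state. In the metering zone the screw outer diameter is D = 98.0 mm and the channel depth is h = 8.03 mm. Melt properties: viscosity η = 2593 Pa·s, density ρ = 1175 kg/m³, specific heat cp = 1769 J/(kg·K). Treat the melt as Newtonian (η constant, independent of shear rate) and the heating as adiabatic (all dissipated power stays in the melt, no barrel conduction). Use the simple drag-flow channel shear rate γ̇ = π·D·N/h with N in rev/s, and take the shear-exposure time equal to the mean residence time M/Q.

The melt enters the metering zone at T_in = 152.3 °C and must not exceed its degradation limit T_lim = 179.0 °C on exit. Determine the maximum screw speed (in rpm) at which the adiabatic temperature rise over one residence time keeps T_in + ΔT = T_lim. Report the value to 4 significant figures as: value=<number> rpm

Throughput in SI: Q_s = 170.0 kg/h ÷ 3600 s/h = 0.0472222 kg/s
t_res = M / Q_s = 11.19 ÷ 0.0472222 = 236.965 s
D = 98.0 mm = 0.098 m;  h = 8.03 mm = 0.00803 m
ΔT_a = T_lim − T_in = 179.0 − 152.3 = 26.7 K
γ̇_max² = ΔT_a·ρ·cp/(η·t_res) = 26.7·1175·1769/(2593·236.965) = 90.3214 s⁻²
γ̇_max = sqrt(90.3214) = 9.50376 s⁻¹
Solve γ̇ = πDN/h for N: N_max = γ̇_max·h/(π·D) = 9.50376 × 0.00803 / (π × 0.098) = 0.247876 rev/s = 14.8726 rpm

value=14.87 rpm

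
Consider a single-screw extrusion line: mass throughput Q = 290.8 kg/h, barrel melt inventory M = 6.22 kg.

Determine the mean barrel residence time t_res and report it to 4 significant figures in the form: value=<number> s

value=77.00 s

Convert throughput: Q = 290.8 kg/h = 290.8/3600 = 0.0807778 kg/s
t_res = M / Q_s = 6.22 / 0.0807778 = 77.0014 s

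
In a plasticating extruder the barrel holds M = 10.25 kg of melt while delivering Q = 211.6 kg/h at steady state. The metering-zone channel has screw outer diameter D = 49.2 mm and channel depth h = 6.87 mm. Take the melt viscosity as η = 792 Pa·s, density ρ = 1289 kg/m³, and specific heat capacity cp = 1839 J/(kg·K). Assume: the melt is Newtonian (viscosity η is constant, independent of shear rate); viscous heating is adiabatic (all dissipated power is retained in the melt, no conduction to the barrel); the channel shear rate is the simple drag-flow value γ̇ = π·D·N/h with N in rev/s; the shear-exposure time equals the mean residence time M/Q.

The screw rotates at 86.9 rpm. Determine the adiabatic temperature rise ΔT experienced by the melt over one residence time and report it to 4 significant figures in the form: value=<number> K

Throughput in SI: Q_s = 211.6 kg/h ÷ 3600 s/h = 0.0587778 kg/s
t_res = M / Q_s = 10.25 ÷ 0.0587778 = 174.386 s
Geometry in metres: D = 49.2 mm → 0.0492 m, h = 6.87 mm → 0.00687 m; screw speed N = 86.9 rpm = 1.44833 rev/s
γ̇ = π D N / h = (π)(0.0492)(1.44833) / 0.00687 = 32.5857 s⁻¹
Adiabatic rise: ΔT = η γ̇² t_res / (ρ cp) = 792·(32.5857)²·174.386 / (1289·1839) = 61.8664 K

value=61.87 K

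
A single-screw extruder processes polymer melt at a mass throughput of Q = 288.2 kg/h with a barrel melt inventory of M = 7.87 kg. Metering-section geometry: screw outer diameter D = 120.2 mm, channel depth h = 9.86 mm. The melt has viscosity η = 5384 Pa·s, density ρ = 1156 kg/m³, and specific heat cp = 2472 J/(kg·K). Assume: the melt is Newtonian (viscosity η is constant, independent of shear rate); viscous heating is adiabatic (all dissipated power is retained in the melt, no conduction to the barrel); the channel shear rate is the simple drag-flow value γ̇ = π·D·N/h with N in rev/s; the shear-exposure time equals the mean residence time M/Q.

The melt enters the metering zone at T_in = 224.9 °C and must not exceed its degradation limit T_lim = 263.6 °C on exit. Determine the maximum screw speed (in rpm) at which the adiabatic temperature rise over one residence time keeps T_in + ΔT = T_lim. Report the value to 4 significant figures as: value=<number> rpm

Convert throughput: Q = 288.2 kg/h = 288.2/3600 = 0.0800556 kg/s
t_res = M / Q_s = 7.87 ÷ 0.0800556 = 98.3067 s
D = 120.2 mm = 0.1202 m;  h = 9.86 mm = 0.00986 m
ΔT_a = T_lim − T_in = 263.6 °C − 224.9 °C = 38.7 K
γ̇_max² = ΔT_a·ρ·cp/(η·t_res) = 38.7·1156·2472/(5384·98.3067) = 208.944 s⁻²
γ̇_max = √208.944 = 14.4549 s⁻¹
N_max = γ̇_max·h / (π·D) = 14.4549 · 0.00986 / (π · 0.1202) = 0.377431 rev/s = 22.6458 rpm

value=22.65 rpm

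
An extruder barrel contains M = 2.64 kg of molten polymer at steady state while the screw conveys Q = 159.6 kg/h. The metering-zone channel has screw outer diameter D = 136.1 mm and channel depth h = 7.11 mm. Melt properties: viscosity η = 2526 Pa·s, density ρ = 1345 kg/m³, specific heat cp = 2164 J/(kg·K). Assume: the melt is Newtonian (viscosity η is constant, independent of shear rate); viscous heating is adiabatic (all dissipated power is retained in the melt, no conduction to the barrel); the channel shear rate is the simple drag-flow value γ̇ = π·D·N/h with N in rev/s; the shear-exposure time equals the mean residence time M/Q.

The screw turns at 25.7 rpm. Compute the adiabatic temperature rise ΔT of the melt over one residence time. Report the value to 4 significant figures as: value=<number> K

value=34.29 K

Convert throughput: Q = 159.6 kg/h = 159.6/3600 = 0.0443333 kg/s
Mean residence time: t_res = M/Q_s = 2.64 kg / 0.0443333 kg/s = 59.5489 s
D = 136.1 mm = 0.1361 m;  h = 7.11 mm = 0.00711 m;  N = 25.7 rpm / 60 = 0.428333 rev/s
γ̇ = π·D·N / h = π · 0.1361 · 0.428333 / 0.00711 = 25.7585 s⁻¹
ΔT = η·γ̇²·t_res/(ρ·cp) = [2526 × 25.7585² × 59.5489] / [1345 × 2164] = 34.29 K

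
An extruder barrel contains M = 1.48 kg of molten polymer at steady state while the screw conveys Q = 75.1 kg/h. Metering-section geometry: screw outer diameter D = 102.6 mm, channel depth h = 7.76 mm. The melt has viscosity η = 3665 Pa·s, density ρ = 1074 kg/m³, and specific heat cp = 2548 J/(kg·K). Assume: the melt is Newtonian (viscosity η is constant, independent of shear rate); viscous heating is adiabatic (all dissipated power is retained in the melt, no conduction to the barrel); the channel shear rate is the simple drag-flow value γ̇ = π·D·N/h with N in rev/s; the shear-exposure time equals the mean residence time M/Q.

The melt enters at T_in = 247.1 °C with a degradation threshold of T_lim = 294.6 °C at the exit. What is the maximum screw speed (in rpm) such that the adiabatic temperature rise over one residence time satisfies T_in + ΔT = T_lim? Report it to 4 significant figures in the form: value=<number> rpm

Q_s = Q / 3600 = 75.1 / 3600 = 0.0208611 kg/s
t_res = M / Q_s = 1.48 ÷ 0.0208611 = 70.9454 s
Convert to metres: D = 0.1026 m, h = 0.00776 m
ΔT_a = T_lim − T_in = 294.6 − 247.1 = 47.5 K
γ̇_max² = ΔT_a·ρ·cp / (η·t_res) = [47.5 × 1074 × 2548] / [3665 × 70.9454] = 499.918 s⁻²
γ̇_max = √499.918 = 22.3589 s⁻¹
N_max = γ̇_max·h / (π·D) = 22.3589 · 0.00776 / (π · 0.1026) = 0.538287 rev/s = 32.2972 rpm

value=32.30 rpm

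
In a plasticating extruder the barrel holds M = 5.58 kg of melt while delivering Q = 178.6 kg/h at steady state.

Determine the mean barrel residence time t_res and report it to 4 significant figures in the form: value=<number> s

Q_s = Q / 3600 = 178.6 / 3600 = 0.0496111 kg/s
t_res = M / Q_s = 5.58 ÷ 0.0496111 = 112.475 s

value=112.5 s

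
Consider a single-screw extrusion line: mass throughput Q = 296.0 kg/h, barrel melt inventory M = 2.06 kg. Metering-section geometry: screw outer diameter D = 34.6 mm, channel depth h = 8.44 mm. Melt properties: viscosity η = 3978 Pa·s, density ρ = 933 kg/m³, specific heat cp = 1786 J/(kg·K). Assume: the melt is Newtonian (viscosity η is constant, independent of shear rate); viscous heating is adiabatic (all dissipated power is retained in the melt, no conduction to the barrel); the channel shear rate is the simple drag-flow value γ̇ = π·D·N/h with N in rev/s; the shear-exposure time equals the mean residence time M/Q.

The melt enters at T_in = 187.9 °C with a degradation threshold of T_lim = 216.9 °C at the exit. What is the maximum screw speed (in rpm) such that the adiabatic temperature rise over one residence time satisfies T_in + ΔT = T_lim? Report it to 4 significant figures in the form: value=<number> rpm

value=102.6 rpm

Q_s = Q / 3600 = 296.0 / 3600 = 0.0822222 kg/s
t_res = M / Q_s = 2.06 / 0.0822222 = 25.0541 s
Convert to metres: D = 0.0346 m, h = 0.00844 m
ΔT_a = T_lim − T_in = 216.9 °C − 187.9 °C = 29 K
Invert ΔT = ηγ̇²t_res/(ρcp) for γ̇: γ̇_max² = ΔT_a ρ cp / (η t_res) = 29·933·1786 / (3978·25.0541) = 484.862 s⁻²
γ̇_max = sqrt(484.862) = 22.0196 s⁻¹
N_max = γ̇_max·h / (π·D) = 22.0196 · 0.00844 / (π · 0.0346) = 1.70972 rev/s = 102.583 rpm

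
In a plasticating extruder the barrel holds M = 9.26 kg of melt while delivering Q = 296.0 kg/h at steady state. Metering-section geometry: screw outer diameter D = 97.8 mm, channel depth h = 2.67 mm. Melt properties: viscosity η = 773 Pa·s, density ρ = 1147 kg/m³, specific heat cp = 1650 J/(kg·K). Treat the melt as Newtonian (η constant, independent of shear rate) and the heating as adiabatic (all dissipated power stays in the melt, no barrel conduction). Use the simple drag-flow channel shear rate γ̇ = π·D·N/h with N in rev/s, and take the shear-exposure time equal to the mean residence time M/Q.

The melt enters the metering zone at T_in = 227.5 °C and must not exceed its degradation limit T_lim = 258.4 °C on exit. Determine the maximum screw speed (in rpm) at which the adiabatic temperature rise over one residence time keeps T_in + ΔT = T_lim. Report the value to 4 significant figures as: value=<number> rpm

Convert throughput: Q = 296.0 kg/h = 296.0/3600 = 0.0822222 kg/s
t_res = M / Q_s = 9.26 ÷ 0.0822222 = 112.622 s
D = 97.8 mm = 0.0978 m;  h = 2.67 mm = 0.00267 m
Allowable rise: ΔT_a = T_lim − T_in = 258.4 − 227.5 = 30.9 K
γ̇_max² = ΔT_a·ρ·cp/(η·t_res) = 30.9·1147·1650/(773·112.622) = 671.745 s⁻²
γ̇_max = √671.745 = 25.918 s⁻¹
N_max = γ̇_max·h / (π·D) = 25.918 · 0.00267 / (π · 0.0978) = 0.225229 rev/s = 13.5138 rpm

value=13.51 rpm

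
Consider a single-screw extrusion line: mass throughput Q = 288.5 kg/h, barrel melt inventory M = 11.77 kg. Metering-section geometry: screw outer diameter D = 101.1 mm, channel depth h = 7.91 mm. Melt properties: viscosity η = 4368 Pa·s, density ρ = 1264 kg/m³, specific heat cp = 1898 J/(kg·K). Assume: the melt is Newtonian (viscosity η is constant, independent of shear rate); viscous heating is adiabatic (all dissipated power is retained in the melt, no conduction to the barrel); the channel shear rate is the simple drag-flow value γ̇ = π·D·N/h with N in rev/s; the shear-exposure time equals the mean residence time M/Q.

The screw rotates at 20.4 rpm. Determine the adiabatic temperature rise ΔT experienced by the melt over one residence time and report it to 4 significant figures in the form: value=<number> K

Throughput in SI: Q_s = 288.5 kg/h ÷ 3600 s/h = 0.0801389 kg/s
t_res = M / Q_s = 11.77 / 0.0801389 = 146.87 s
Convert to SI: D = 0.1011 m, h = 0.00791 m, N = 20.4/60 = 0.34 rev/s
Shear rate: γ̇ = πDN/h = π·0.1011·0.34/0.00791 = 13.6522 s⁻¹
ΔT = η·γ̇²·t_res / (ρ·cp) = 4368 · (13.6522)² · 146.87 / (1264 · 1898) = 49.8402 K

value=49.84 K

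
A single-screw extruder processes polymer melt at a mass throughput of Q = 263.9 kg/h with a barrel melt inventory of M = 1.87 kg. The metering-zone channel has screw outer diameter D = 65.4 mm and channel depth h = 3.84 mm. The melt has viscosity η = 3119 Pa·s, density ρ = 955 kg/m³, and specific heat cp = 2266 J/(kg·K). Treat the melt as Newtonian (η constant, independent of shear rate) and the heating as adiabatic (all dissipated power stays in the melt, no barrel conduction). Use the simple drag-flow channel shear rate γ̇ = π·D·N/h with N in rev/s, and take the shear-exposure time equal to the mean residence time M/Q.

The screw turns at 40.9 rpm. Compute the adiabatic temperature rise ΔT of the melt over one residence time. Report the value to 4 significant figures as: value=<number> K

Throughput in SI: Q_s = 263.9 kg/h ÷ 3600 s/h = 0.0733056 kg/s
t_res = M / Q_s = 1.87 / 0.0733056 = 25.5097 s
Geometry in metres: D = 65.4 mm → 0.0654 m, h = 3.84 mm → 0.00384 m; screw speed N = 40.9 rpm = 0.681667 rev/s
Shear rate: γ̇ = πDN/h = π·0.0654·0.681667/0.00384 = 36.4727 s⁻¹
ΔT = η·γ̇²·t_res / (ρ·cp) = 3119 · (36.4727)² · 25.5097 / (955 · 2266) = 48.9096 K

value=48.91 K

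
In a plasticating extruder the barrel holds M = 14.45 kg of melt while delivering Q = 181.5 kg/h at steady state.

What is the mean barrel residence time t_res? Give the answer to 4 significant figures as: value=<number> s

value=286.6 s

Convert throughput: Q = 181.5 kg/h = 181.5/3600 = 0.0504167 kg/s
Mean residence time: t_res = M/Q_s = 14.45 kg / 0.0504167 kg/s = 286.612 s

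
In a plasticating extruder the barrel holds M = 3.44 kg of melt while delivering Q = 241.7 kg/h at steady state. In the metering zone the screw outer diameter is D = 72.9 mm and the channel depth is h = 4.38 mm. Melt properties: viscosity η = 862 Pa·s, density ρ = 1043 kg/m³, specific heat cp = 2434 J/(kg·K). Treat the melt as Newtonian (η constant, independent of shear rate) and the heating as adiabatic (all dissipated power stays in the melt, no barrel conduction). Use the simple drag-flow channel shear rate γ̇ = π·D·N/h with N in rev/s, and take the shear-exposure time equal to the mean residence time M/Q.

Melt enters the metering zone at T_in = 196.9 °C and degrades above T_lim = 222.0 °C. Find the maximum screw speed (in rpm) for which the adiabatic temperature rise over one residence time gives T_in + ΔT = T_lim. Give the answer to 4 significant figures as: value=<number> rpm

Throughput in SI: Q_s = 241.7 kg/h ÷ 3600 s/h = 0.0671389 kg/s
Mean residence time: t_res = M/Q_s = 3.44 kg / 0.0671389 kg/s = 51.2371 s
D = 72.9 mm = 0.0729 m;  h = 4.38 mm = 0.00438 m
Allowable rise: ΔT_a = T_lim − T_in = 222.0 − 196.9 = 25.1 K
Invert ΔT = ηγ̇²t_res/(ρcp) for γ̇: γ̇_max² = ΔT_a ρ cp / (η t_res) = 25.1·1043·2434 / (862·51.2371) = 1442.74 s⁻²
Take the square root: γ̇_max = √(1442.74) = 37.9834 s⁻¹
N_max = γ̇_max h / (πD) = 37.9834·0.00438/(π·0.0729) = 0.726424 rev/s → ×60 = 43.5854 rpm

value=43.59 rpm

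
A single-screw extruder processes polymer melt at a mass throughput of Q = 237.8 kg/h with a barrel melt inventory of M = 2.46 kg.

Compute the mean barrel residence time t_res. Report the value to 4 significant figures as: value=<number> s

Throughput in SI: Q_s = 237.8 kg/h ÷ 3600 s/h = 0.0660556 kg/s
t_res = M / Q_s = 2.46 / 0.0660556 = 37.2414 s

value=37.24 s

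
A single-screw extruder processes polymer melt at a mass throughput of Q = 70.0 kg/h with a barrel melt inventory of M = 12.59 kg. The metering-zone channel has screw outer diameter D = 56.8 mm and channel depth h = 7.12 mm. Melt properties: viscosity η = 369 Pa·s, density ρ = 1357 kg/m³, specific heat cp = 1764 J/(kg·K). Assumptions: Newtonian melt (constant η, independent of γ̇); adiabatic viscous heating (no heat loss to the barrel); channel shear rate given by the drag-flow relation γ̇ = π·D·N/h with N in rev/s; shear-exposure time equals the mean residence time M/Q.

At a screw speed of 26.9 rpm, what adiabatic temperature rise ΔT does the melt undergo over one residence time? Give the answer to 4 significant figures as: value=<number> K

Convert throughput: Q = 70.0 kg/h = 70.0/3600 = 0.0194444 kg/s
t_res = M / Q_s = 12.59 / 0.0194444 = 647.486 s
D = 56.8 mm = 0.0568 m;  h = 7.12 mm = 0.00712 m;  N = 26.9 rpm / 60 = 0.448333 rev/s
Shear rate: γ̇ = πDN/h = π·0.0568·0.448333/0.00712 = 11.2362 s⁻¹
Adiabatic rise: ΔT = η γ̇² t_res / (ρ cp) = 369·(11.2362)²·647.486 / (1357·1764) = 12.6013 K

value=12.60 K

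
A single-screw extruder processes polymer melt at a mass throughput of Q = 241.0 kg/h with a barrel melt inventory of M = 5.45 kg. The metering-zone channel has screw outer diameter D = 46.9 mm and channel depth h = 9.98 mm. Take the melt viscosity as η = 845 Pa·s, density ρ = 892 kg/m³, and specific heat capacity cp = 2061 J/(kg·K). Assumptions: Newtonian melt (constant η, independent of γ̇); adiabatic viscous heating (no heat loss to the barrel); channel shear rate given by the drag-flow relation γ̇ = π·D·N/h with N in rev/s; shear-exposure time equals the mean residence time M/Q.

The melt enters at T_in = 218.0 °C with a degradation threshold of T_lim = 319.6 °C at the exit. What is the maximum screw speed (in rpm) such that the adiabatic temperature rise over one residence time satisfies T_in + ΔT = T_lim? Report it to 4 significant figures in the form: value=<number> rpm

Convert throughput: Q = 241.0 kg/h = 241.0/3600 = 0.0669444 kg/s
t_res = M / Q_s = 5.45 ÷ 0.0669444 = 81.4108 s
D = 46.9 mm = 0.0469 m;  h = 9.98 mm = 0.00998 m
Allowable rise: ΔT_a = T_lim − T_in = 319.6 − 218.0 = 101.6 K
Invert ΔT = ηγ̇²t_res/(ρcp) for γ̇: γ̇_max² = ΔT_a ρ cp / (η t_res) = 101.6·892·2061 / (845·81.4108) = 2715.18 s⁻²
γ̇_max = sqrt(2715.18) = 52.1073 s⁻¹
N_max = γ̇_max·h / (π·D) = 52.1073 · 0.00998 / (π · 0.0469) = 3.52945 rev/s = 211.767 rpm

value=211.8 rpm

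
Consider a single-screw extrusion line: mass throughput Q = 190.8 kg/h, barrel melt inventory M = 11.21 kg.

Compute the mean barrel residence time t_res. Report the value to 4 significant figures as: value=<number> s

value=211.5 s

Throughput in SI: Q_s = 190.8 kg/h ÷ 3600 s/h = 0.053 kg/s
t_res = M / Q_s = 11.21 ÷ 0.053 = 211.509 s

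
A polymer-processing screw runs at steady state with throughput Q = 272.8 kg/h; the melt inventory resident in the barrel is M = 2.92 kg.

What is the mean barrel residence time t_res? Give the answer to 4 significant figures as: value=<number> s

value=38.53 s

Convert throughput: Q = 272.8 kg/h = 272.8/3600 = 0.0757778 kg/s
t_res = M / Q_s = 2.92 ÷ 0.0757778 = 38.5337 s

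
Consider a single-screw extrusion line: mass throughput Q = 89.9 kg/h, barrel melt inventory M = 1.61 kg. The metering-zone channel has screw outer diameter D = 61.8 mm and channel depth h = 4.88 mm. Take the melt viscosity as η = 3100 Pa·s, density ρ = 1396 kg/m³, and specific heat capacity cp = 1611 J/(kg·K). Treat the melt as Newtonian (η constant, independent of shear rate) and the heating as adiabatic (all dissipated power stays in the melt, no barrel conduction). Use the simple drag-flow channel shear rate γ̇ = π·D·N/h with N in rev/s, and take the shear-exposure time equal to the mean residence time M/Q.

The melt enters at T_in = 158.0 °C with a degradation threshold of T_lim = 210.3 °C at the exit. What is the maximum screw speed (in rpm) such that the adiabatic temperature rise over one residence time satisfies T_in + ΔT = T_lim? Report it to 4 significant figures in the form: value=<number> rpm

value=36.59 rpm

Convert throughput: Q = 89.9 kg/h = 89.9/3600 = 0.0249722 kg/s
t_res = M / Q_s = 1.61 / 0.0249722 = 64.4716 s
D = 61.8 mm = 0.0618 m;  h = 4.88 mm = 0.00488 m
ΔT_a = T_lim − T_in = 210.3 °C − 158.0 °C = 52.3 K
γ̇_max² = ΔT_a·ρ·cp/(η·t_res) = 52.3·1396·1611/(3100·64.4716) = 588.508 s⁻²
Take the square root: γ̇_max = √(588.508) = 24.2592 s⁻¹
N_max = γ̇_max h / (πD) = 24.2592·0.00488/(π·0.0618) = 0.609758 rev/s → ×60 = 36.5855 rpm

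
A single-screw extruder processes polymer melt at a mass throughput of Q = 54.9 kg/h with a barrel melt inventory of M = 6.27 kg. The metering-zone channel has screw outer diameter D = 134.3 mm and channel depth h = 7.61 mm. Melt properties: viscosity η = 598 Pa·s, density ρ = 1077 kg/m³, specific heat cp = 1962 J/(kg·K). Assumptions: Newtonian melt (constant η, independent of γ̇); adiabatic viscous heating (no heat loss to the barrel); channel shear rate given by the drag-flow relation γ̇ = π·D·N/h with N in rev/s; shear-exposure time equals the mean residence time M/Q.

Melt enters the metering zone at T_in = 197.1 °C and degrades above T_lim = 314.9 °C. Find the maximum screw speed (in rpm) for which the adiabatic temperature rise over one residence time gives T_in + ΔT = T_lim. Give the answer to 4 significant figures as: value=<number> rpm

value=34.43 rpm

Throughput in SI: Q_s = 54.9 kg/h ÷ 3600 s/h = 0.01525 kg/s
Mean residence time: t_res = M/Q_s = 6.27 kg / 0.01525 kg/s = 411.148 s
Convert to metres: D = 0.1343 m, h = 0.00761 m
ΔT_a = T_lim − T_in = 314.9 °C − 197.1 °C = 117.8 K
γ̇_max² = ΔT_a·ρ·cp / (η·t_res) = [117.8 × 1077 × 1962] / [598 × 411.148] = 1012.42 s⁻²
Take the square root: γ̇_max = √(1012.42) = 31.8186 s⁻¹
Solve γ̇ = πDN/h for N: N_max = γ̇_max·h/(π·D) = 31.8186 × 0.00761 / (π × 0.1343) = 0.573904 rev/s = 34.4342 rpm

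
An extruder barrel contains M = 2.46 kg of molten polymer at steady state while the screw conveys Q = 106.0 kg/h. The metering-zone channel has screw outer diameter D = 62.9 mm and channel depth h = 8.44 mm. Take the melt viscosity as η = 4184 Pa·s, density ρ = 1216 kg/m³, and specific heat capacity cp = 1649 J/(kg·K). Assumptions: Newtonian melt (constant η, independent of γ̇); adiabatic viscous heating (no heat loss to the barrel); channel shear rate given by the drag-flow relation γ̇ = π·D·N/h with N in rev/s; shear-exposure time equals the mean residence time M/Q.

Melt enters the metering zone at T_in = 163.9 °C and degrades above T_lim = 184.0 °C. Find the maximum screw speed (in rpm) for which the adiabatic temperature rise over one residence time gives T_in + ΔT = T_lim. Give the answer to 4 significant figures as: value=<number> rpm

value=27.52 rpm

Q_s = Q / 3600 = 106.0 / 3600 = 0.0294444 kg/s
t_res = M / Q_s = 2.46 ÷ 0.0294444 = 83.5472 s
D = 62.9 mm = 0.0629 m;  h = 8.44 mm = 0.00844 m
ΔT_a = T_lim − T_in = 184.0 °C − 163.9 °C = 20.1 K
γ̇_max² = ΔT_a·ρ·cp / (η·t_res) = [20.1 × 1216 × 1649] / [4184 × 83.5472] = 115.299 s⁻²
Take the square root: γ̇_max = √(115.299) = 10.7378 s⁻¹
Solve γ̇ = πDN/h for N: N_max = γ̇_max·h/(π·D) = 10.7378 × 0.00844 / (π × 0.0629) = 0.458623 rev/s = 27.5174 rpm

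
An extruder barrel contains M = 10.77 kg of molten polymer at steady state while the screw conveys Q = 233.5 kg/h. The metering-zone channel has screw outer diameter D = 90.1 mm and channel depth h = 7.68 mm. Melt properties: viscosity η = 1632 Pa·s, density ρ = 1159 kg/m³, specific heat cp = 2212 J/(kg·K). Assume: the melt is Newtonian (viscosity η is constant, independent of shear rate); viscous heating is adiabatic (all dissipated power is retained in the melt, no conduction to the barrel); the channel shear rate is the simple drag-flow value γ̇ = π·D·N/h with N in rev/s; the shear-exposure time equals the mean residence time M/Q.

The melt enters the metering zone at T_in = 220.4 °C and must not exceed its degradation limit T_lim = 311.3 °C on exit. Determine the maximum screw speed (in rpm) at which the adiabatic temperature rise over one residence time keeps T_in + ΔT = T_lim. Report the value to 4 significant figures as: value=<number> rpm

Convert throughput: Q = 233.5 kg/h = 233.5/3600 = 0.0648611 kg/s
Mean residence time: t_res = M/Q_s = 10.77 kg / 0.0648611 kg/s = 166.047 s
Geometry in SI: D = 90.1 mm → 0.0901 m, h = 7.68 mm → 0.00768 m
Allowable rise: ΔT_a = T_lim − T_in = 311.3 − 220.4 = 90.9 K
γ̇_max² = ΔT_a·ρ·cp/(η·t_res) = 90.9·1159·2212/(1632·166.047) = 859.965 s⁻²
Take the square root: γ̇_max = √(859.965) = 29.3252 s⁻¹
Solve γ̇ = πDN/h for N: N_max = γ̇_max·h/(π·D) = 29.3252 × 0.00768 / (π × 0.0901) = 0.795659 rev/s = 47.7395 rpm

value=47.74 rpm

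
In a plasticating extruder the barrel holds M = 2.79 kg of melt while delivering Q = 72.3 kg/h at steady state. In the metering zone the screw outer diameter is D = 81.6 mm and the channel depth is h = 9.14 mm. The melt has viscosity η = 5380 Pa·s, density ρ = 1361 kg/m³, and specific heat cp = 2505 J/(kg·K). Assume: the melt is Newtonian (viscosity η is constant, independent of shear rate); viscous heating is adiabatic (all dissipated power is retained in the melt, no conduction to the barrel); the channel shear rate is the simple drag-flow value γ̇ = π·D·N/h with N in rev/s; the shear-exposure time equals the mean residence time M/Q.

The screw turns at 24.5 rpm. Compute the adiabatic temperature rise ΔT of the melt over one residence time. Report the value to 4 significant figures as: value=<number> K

Convert throughput: Q = 72.3 kg/h = 72.3/3600 = 0.0200833 kg/s
t_res = M / Q_s = 2.79 / 0.0200833 = 138.921 s
Geometry in metres: D = 81.6 mm → 0.0816 m, h = 9.14 mm → 0.00914 m; screw speed N = 24.5 rpm = 0.408333 rev/s
γ̇ = π·D·N / h = π · 0.0816 · 0.408333 / 0.00914 = 11.4527 s⁻¹
ΔT = η·γ̇²·t_res/(ρ·cp) = [5380 × 11.4527² × 138.921] / [1361 × 2505] = 28.7543 K

value=28.75 K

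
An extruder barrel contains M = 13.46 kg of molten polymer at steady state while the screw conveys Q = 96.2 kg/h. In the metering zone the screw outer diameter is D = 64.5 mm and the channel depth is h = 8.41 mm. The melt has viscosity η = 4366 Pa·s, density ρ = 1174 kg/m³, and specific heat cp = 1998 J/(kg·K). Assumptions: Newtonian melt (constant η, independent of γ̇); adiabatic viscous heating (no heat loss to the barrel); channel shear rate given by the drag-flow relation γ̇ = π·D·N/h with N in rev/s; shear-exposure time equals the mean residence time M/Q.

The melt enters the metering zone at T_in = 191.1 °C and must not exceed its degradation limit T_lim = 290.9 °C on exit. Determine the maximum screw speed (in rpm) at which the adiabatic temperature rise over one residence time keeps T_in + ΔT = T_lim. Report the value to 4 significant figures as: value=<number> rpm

value=25.69 rpm

Convert throughput: Q = 96.2 kg/h = 96.2/3600 = 0.0267222 kg/s
Mean residence time: t_res = M/Q_s = 13.46 kg / 0.0267222 kg/s = 503.701 s
Geometry in SI: D = 64.5 mm → 0.0645 m, h = 8.41 mm → 0.00841 m
ΔT_a = T_lim − T_in = 290.9 − 191.1 = 99.8 K
Invert ΔT = ηγ̇²t_res/(ρcp) for γ̇: γ̇_max² = ΔT_a ρ cp / (η t_res) = 99.8·1174·1998 / (4366·503.701) = 106.448 s⁻²
γ̇_max = √106.448 = 10.3174 s⁻¹
Solve γ̇ = πDN/h for N: N_max = γ̇_max·h/(π·D) = 10.3174 × 0.00841 / (π × 0.0645) = 0.428209 rev/s = 25.6925 rpm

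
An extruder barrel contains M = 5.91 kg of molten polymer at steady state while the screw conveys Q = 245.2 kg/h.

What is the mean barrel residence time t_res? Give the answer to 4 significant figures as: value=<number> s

Q_s = Q / 3600 = 245.2 / 3600 = 0.0681111 kg/s
t_res = M / Q_s = 5.91 / 0.0681111 = 86.77 s

value=86.77 s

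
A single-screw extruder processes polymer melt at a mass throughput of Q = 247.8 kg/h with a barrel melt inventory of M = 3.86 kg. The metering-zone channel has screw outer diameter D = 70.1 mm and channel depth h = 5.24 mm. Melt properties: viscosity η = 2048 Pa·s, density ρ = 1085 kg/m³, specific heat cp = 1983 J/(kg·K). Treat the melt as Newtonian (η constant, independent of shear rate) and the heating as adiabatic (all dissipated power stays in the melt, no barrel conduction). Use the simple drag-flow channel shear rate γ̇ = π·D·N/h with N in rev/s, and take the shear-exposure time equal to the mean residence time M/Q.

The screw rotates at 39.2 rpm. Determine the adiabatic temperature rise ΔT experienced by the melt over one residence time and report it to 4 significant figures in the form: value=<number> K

value=40.24 K

Throughput in SI: Q_s = 247.8 kg/h ÷ 3600 s/h = 0.0688333 kg/s
Mean residence time: t_res = M/Q_s = 3.86 kg / 0.0688333 kg/s = 56.0775 s
D = 70.1 mm = 0.0701 m;  h = 5.24 mm = 0.00524 m;  N = 39.2 rpm / 60 = 0.653333 rev/s
Shear rate: γ̇ = πDN/h = π·0.0701·0.653333/0.00524 = 27.4582 s⁻¹
ΔT = η·γ̇²·t_res/(ρ·cp) = [2048 × 27.4582² × 56.0775] / [1085 × 1983] = 40.2447 K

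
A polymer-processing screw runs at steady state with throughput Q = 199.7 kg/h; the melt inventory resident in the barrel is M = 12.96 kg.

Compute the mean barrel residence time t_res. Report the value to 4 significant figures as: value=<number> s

value=233.6 s

Throughput in SI: Q_s = 199.7 kg/h ÷ 3600 s/h = 0.0554722 kg/s
t_res = M / Q_s = 12.96 ÷ 0.0554722 = 233.63 s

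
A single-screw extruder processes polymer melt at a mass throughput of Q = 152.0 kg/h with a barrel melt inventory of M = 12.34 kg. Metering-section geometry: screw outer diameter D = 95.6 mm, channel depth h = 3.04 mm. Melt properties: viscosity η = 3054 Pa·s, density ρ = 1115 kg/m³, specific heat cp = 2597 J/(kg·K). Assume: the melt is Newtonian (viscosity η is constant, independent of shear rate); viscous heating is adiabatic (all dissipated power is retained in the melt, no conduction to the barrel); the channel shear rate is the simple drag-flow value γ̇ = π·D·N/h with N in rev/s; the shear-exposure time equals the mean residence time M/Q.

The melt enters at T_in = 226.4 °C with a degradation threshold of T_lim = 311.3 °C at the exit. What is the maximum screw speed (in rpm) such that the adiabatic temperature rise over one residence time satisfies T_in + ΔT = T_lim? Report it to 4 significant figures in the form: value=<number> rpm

value=10.08 rpm

Convert throughput: Q = 152.0 kg/h = 152.0/3600 = 0.0422222 kg/s
t_res = M / Q_s = 12.34 ÷ 0.0422222 = 292.263 s
D = 95.6 mm = 0.0956 m;  h = 3.04 mm = 0.00304 m
ΔT_a = T_lim − T_in = 311.3 °C − 226.4 °C = 84.9 K
Invert ΔT = ηγ̇²t_res/(ρcp) for γ̇: γ̇_max² = ΔT_a ρ cp / (η t_res) = 84.9·1115·2597 / (3054·292.263) = 275.43 s⁻²
γ̇_max = √275.43 = 16.5961 s⁻¹
N_max = γ̇_max h / (πD) = 16.5961·0.00304/(π·0.0956) = 0.167985 rev/s → ×60 = 10.0791 rpm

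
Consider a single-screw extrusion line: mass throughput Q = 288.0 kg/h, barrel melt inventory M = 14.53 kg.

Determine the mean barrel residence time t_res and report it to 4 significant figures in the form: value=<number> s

Throughput in SI: Q_s = 288.0 kg/h ÷ 3600 s/h = 0.08 kg/s
t_res = M / Q_s = 14.53 ÷ 0.08 = 181.625 s

value=181.6 s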